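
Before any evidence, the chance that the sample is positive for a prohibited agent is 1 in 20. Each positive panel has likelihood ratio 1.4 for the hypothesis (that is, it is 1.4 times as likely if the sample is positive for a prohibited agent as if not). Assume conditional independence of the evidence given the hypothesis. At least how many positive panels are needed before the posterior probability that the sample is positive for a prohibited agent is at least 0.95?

Prior odds: 0.05 ÷ 0.95 = 1/19.
Likelihood ratio per positive panel = 1.4.
Target posterior odds = 0.95/0.05 = 19.
Require 1.4ⁿ ≥ 19 ÷ (1/19) = 361.
1.4¹⁷ ≈304.913 falls short of 361 but 1.4¹⁸ ≈426.879 reaches it, so n = 18.

18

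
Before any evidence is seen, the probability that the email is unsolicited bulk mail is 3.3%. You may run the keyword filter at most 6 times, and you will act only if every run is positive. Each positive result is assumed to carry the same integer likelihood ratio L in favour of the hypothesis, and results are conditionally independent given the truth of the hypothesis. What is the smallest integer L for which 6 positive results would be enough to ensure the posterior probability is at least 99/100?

Prior odds = 0.033/0.967 = 33/967.
Target odds = 0.99/0.01 = 99.
Need L⁶ ≥ 99 ÷ (33/967) = 2901.
3⁶ = 729 < 2901 ≤ 4096 = 4⁶, so L = 4.

4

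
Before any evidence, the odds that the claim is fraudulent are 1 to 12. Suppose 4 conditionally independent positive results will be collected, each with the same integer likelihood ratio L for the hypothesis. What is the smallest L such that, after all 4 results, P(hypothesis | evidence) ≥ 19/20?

4

Prior odds = 1/12.
Target odds = 0.95/0.05 = 19.
Need L⁴ ≥ 19 ÷ (1/12) = 228.
3⁴ = 81 < 228 ≤ 256 = 4⁴, so L = 4.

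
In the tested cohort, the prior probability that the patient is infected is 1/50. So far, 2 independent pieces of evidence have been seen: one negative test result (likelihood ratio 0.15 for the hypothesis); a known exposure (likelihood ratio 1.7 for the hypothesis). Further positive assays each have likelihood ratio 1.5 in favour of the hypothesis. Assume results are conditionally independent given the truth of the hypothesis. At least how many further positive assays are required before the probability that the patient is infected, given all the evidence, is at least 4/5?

17

Prior odds = 0.02/0.98 = 1/49.
Combined Bayes factor of the evidence already in hand = 0.15 × 1.7 = 0.255.
Odds after that evidence = (1/49) × 0.255 = 51/9800.
Target odds = 0.8/0.2 = 4.
Need 1.5ⁿ ≥ 4 ÷ (51/9800) = 39200/51.
1.5¹⁶ = 43046721/65536 falls short of 39200/51 but 1.5¹⁷ = 129140163/131072 reaches it, so n = 17.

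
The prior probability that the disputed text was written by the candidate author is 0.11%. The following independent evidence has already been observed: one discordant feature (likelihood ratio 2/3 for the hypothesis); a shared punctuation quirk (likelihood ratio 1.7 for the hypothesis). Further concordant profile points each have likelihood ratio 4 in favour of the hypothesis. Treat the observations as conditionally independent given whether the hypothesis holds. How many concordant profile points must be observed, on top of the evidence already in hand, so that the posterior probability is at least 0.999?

Prior odds = 0.0011/0.9989 = 11/9989.
Combined Bayes factor of the evidence already in hand = (2/3) × 1.7 = 17/15.
Odds after that evidence = (11/9989) × 17/15 = 187/149835.
Target odds = 0.999/0.001 = 999.
Need 4ⁿ ≥ 999 ÷ (187/149835) = 149685165/187.
4⁹ = 262144 falls short of 149685165/187 but 4¹⁰ = 1048576 reaches it, so n = 10.

10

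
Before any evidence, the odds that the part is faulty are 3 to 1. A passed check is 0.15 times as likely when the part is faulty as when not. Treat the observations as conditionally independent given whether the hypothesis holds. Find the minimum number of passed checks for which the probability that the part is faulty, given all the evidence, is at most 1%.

Prior odds = 3.
Likelihood ratio per passed check = 0.15.
Target odds: 0.01 ÷ 0.99 = 1/99.
Require 0.15ⁿ ≤ 1/99 ÷ 3 = 1/297.
0.15³ = 0.003375 is still above 1/297 but 0.15⁴ = 81/160000 is at or below it, so n = 4.

4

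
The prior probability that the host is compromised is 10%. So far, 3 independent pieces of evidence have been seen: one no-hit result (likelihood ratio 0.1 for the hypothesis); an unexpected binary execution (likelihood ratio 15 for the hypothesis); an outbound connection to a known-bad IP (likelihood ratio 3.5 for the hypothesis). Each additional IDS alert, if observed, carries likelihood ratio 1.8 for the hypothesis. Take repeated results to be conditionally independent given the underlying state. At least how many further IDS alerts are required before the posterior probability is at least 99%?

Prior odds = 0.1/0.9 = 1/9.
Combined Bayes factor of the evidence already in hand = 0.1 × 15 × 3.5 = 5.25.
Odds after that evidence = (1/9) × 5.25 = 7/12.
Target odds = 0.99/0.01 = 99.
Need 1.8ⁿ ≥ 99 ÷ (7/12) = 1188/7.
1.8⁸ = 43046721/390625 falls short of 1188/7 but 1.8⁹ = 387420489/1953125 reaches it, so n = 9.

9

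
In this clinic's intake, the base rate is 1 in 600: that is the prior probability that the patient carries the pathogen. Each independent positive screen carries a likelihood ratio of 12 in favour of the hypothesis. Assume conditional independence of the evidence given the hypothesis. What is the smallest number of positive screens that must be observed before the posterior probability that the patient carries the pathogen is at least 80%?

Prior odds: (1/600) ÷ (599/600) = 1/599.
Likelihood ratio per positive screen = 12.
Target odds: 0.8 ÷ 0.2 = 4.
Need (1/599) × 12ⁿ ≥ 4, i.e. 12ⁿ ≥ 2396.
12³ = 1728 falls short of 2396 but 12⁴ = 20736 reaches it, so n = 4.

4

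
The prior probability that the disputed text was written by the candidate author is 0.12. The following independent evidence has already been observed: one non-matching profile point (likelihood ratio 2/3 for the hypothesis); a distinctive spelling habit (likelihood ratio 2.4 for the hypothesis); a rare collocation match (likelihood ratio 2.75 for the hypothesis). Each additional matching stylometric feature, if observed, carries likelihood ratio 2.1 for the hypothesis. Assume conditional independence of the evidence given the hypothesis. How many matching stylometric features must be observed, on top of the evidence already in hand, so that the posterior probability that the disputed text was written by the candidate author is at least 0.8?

3

Prior odds = 0.12/0.88 = 3/22.
Combined Bayes factor of the evidence already in hand = (2/3) × 2.4 × 2.75 = 4.4.
Odds after that evidence = (3/22) × 4.4 = 0.6.
Target odds = 0.8/0.2 = 4.
Need 2.1ⁿ ≥ 4 ÷ 0.6 = 20/3.
2.1² = 4.41 falls short of 20/3 but 2.1³ = 9.261 reaches it, so n = 3.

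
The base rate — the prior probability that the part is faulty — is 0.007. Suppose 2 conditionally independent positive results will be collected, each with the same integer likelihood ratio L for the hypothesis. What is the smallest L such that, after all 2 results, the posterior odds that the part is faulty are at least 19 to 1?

52

Prior odds = 0.007/0.993 = 7/993.
Target odds = 19.
Need L² ≥ 19 ÷ (7/993) = 18867/7.
51² = 2601 < 18867/7 ≤ 2704 = 52², so L = 52.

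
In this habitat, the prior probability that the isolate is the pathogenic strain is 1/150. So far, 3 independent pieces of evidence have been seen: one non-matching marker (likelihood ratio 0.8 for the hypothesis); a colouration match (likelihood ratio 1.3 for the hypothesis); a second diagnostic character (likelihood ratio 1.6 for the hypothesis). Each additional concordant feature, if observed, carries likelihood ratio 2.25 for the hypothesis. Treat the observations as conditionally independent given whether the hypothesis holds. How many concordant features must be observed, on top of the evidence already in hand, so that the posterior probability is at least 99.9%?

15

Prior odds = (1/150)/(149/150) = 1/149.
Combined Bayes factor of the evidence already in hand = 0.8 × 1.3 × 1.6 = 1.664.
Odds after that evidence = (1/149) × 1.664 = 208/18625.
Target odds = 0.999/0.001 = 999.
Need 2.25ⁿ ≥ 999 ÷ (208/18625) = 18606375/208.
2.25¹⁴ ≈85222.7 falls short of 18606375/208 but 2.25¹⁵ ≈191751 reaches it, so n = 15.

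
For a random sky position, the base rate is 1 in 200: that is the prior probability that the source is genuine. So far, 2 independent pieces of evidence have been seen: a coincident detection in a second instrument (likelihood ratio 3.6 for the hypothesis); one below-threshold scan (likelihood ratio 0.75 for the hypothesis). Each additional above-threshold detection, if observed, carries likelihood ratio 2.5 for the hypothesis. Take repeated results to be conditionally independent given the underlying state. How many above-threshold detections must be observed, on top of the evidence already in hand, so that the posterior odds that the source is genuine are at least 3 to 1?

Prior odds = 0.005/0.995 = 1/199.
Combined Bayes factor of the evidence already in hand = 3.6 × 0.75 = 2.7.
Odds after that evidence = (1/199) × 2.7 = 27/1990.
Target odds = 3.
Need 2.5ⁿ ≥ 3 ÷ (27/1990) = 1990/9.
2.5⁵ = 97.65625 falls short of 1990/9 but 2.5⁶ = 244.140625 reaches it, so n = 6.

6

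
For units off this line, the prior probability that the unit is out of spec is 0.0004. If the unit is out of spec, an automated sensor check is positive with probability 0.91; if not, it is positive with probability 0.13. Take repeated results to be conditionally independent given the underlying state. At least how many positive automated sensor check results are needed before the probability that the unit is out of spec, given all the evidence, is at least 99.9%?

Prior odds = 0.0004/0.9996 = 1/2499.
Likelihood ratio of a positive = 0.91/0.13 = 7.
Target posterior odds = 0.999/0.001 = 999.
Need (1/2499) × 7ⁿ ≥ 999, i.e. 7ⁿ ≥ 2496501.
7⁷ = 823543 falls short of 2496501 but 7⁸ = 5764801 reaches it, so n = 8.

8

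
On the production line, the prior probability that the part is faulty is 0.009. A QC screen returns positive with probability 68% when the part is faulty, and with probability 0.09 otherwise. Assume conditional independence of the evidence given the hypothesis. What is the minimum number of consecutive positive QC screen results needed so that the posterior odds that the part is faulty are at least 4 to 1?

Prior odds = 0.009/0.991 = 9/991.
Likelihood ratio of a positive result = 0.68/0.09 = 68/9.
Target odds = 4.
Need (9/991) × (68/9)ⁿ ≥ 4, i.e. (68/9)ⁿ ≥ 3964/9.
(68/9)³ = 314432/729 falls short of 3964/9 but (68/9)⁴ = 21381376/6561 reaches it, so n = 4.

4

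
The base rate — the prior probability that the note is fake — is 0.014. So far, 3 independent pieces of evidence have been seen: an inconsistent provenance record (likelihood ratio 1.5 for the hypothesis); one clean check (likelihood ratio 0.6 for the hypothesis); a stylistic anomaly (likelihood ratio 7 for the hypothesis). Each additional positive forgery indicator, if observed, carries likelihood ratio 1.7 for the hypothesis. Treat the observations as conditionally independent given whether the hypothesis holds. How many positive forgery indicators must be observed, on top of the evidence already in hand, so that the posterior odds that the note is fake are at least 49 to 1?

Prior odds = 0.014/0.986 = 7/493.
Combined Bayes factor of the evidence already in hand = 1.5 × 0.6 × 7 = 6.3.
Odds after that evidence = (7/493) × 6.3 = 441/4930.
Target odds = 49.
Need 1.7ⁿ ≥ 49 ÷ (441/4930) = 4930/9.
1.7¹¹ ≈342.719 falls short of 4930/9 but 1.7¹² ≈582.622 reaches it, so n = 12.

12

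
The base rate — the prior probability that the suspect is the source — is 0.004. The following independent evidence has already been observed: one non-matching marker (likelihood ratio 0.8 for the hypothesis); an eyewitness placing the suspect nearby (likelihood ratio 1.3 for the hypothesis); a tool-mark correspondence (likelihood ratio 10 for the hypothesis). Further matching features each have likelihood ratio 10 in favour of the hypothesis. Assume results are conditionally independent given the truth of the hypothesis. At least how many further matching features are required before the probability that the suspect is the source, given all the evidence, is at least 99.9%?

Prior odds = 0.004/0.996 = 1/249.
Combined Bayes factor of the evidence already in hand = 0.8 × 1.3 × 10 = 10.4.
Odds after that evidence = (1/249) × 10.4 = 52/1245.
Target odds = 0.999/0.001 = 999.
Need 10ⁿ ≥ 999 ÷ (52/1245) = 1243755/52.
10⁴ = 10000 falls short of 1243755/52 but 10⁵ = 100000 reaches it, so n = 5.

5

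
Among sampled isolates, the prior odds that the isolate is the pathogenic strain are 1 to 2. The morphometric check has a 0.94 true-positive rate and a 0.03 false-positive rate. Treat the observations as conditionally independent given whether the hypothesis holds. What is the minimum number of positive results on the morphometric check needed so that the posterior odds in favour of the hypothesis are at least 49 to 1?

Prior odds = 0.5.
Likelihood ratio of a positive result = 0.94/0.03 = 94/3.
Target odds = 49.
Require (94/3)ⁿ ≥ 49 ÷ 0.5 = 98.
(94/3)¹ = 94/3 falls short of 98 but (94/3)² = 8836/9 reaches it, so n = 2.

2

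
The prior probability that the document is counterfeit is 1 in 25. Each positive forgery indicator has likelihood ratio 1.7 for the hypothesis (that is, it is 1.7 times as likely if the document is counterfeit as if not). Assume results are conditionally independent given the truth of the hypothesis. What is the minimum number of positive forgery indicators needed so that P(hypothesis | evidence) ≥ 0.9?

Prior odds: 0.04 ÷ 0.96 = 1/24.
Likelihood ratio per positive forgery indicator = 1.7.
Target odds: 0.9 ÷ 0.1 = 9.
Require 1.7ⁿ ≥ 9 ÷ (1/24) = 216.
1.7¹⁰ ≈201.599 falls short of 216 but 1.7¹¹ ≈342.719 reaches it, so n = 11.

11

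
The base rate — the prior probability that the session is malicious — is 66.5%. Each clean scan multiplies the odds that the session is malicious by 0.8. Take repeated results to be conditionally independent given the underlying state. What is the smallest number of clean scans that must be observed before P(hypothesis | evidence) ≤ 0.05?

17

Prior odds: 0.665 ÷ 0.335 = 133/67.
Likelihood ratio per clean scan = 0.8.
Target posterior odds = 0.05/0.95 = 1/19.
Need (133/67) × 0.8ⁿ ≤ 1/19, i.e. 0.8ⁿ ≤ 67/2527.
0.8¹⁶ ≈0.0281475 is still above 67/2527 but 0.8¹⁷ ≈0.022518 is at or below it, so n = 17.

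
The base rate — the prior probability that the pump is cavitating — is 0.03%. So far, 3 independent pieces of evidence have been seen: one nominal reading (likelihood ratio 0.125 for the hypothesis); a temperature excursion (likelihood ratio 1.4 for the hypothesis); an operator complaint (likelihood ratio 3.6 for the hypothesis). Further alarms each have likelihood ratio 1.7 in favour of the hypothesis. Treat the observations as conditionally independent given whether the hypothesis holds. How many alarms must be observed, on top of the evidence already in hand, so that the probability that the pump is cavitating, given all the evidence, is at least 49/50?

24

Prior odds = 0.0003/0.9997 = 3/9997.
Combined Bayes factor of the evidence already in hand = 0.125 × 1.4 × 3.6 = 0.63.
Odds after that evidence = (3/9997) × 0.63 = 189/999700.
Target odds = 0.98/0.02 = 49.
Need 1.7ⁿ ≥ 49 ÷ (189/999700) = 6997900/27.
1.7²³ ≈199676 falls short of 6997900/27 but 1.7²⁴ ≈339449 reaches it, so n = 24.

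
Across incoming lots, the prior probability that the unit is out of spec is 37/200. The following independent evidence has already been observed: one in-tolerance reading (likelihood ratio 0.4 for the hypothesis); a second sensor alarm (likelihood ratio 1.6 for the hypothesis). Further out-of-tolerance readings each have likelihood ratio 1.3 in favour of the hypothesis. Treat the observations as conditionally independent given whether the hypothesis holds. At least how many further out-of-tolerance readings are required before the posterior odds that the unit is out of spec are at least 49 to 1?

23

Prior odds = 0.185/0.815 = 37/163.
Combined Bayes factor of the evidence already in hand = 0.4 × 1.6 = 0.64.
Odds after that evidence = (37/163) × 0.64 = 592/4075.
Target odds = 49.
Need 1.3ⁿ ≥ 49 ÷ (592/4075) = 199675/592.
1.3²² ≈321.184 falls short of 199675/592 but 1.3²³ ≈417.539 reaches it, so n = 23.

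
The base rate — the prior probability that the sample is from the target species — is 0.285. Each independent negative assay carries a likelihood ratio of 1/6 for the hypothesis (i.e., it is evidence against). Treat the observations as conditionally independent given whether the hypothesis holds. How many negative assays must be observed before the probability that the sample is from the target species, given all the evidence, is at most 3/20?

Prior odds = 0.285/0.715 = 57/143.
Likelihood ratio per negative assay = 1/6.
Target posterior odds = 0.15/0.85 = 3/17.
Need (57/143) × (1/6)ⁿ ≤ 3/17, i.e. (1/6)ⁿ ≤ 143/323.
(1/6)¹ = 1/6, which is already at or below the required 143/323; so n = 1.

1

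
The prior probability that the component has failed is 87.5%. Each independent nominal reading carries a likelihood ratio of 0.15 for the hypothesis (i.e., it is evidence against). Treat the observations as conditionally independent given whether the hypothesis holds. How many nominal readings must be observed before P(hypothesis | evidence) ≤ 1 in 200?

Prior odds: 0.875 ÷ 0.125 = 7.
Likelihood ratio per nominal reading = 0.15.
Target posterior odds = 0.005/0.995 = 1/199.
Need 7 × 0.15ⁿ ≤ 1/199, i.e. 0.15ⁿ ≤ 1/1393.
0.15³ = 0.003375 is still above 1/1393 but 0.15⁴ = 81/160000 is at or below it, so n = 4.

4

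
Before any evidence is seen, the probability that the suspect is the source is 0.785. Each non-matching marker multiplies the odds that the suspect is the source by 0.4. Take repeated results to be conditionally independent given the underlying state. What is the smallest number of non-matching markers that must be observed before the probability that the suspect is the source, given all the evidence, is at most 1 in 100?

7

Prior odds = 0.785/0.215 = 157/43.
Likelihood ratio per non-matching marker = 0.4.
Target posterior odds = 0.01/0.99 = 1/99.
Need (157/43) × 0.4ⁿ ≤ 1/99, i.e. 0.4ⁿ ≤ 43/15543.
0.4⁶ = 64/15625 is still above 43/15543 but 0.4⁷ = 128/78125 is at or below it, so n = 7.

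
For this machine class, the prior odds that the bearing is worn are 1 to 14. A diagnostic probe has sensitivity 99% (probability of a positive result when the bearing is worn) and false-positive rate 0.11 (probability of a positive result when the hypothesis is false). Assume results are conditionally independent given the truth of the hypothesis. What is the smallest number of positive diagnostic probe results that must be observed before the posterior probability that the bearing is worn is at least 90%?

Prior odds = 1/14.
Likelihood ratio of a positive result = 0.99/0.11 = 9.
Target odds: 0.9 ÷ 0.1 = 9.
Need (1/14) × 9ⁿ ≥ 9, i.e. 9ⁿ ≥ 126.
9² = 81 falls short of 126 but 9³ = 729 reaches it, so n = 3.

3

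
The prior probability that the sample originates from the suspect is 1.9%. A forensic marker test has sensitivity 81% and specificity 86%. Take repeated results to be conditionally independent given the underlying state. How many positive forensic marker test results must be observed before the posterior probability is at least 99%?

Prior odds: 0.019 ÷ 0.981 = 19/981.
False-positive rate = 1 − 0.86 = 0.14; likelihood ratio of a positive = 0.81/0.14 = 81/14.
Target posterior odds = 0.99/0.01 = 99.
Need (19/981) × (81/14)ⁿ ≥ 99, i.e. (81/14)ⁿ ≥ 97119/19.
(81/14)⁴ = 43046721/38416 falls short of 97119/19 but (81/14)⁵ ≈6483.13 reaches it, so n = 5.

5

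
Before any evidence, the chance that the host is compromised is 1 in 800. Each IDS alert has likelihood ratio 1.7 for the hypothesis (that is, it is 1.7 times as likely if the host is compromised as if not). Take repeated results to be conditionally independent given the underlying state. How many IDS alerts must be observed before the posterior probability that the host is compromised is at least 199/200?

23

Prior odds = 0.00125/0.99875 = 1/799.
Likelihood ratio per IDS alert = 1.7.
Target posterior odds = 0.995/0.005 = 199.
Require 1.7ⁿ ≥ 199 ÷ (1/799) = 159001.
1.7²² ≈117456 falls short of 159001 but 1.7²³ ≈199676 reaches it, so n = 23.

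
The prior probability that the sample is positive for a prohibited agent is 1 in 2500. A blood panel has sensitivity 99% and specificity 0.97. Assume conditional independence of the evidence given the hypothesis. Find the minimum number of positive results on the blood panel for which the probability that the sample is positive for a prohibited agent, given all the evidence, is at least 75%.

3

Prior odds = 0.0004/0.9996 = 1/2499.
False-positive rate = 1 − 0.97 = 0.03; likelihood ratio of a positive = 0.99/0.03 = 33.
Target odds: 0.75 ÷ 0.25 = 3.
Require 33ⁿ ≥ 3 ÷ (1/2499) = 7497.
33² = 1089 falls short of 7497 but 33³ = 35937 reaches it, so n = 3.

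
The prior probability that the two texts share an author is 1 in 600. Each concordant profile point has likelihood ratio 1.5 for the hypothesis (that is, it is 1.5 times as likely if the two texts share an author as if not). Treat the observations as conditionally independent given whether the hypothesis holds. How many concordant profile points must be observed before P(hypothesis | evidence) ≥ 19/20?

Prior odds: (1/600) ÷ (599/600) = 1/599.
Likelihood ratio per concordant profile point = 1.5.
Target posterior odds = 0.95/0.05 = 19.
Require 1.5ⁿ ≥ 19 ÷ (1/599) = 11381.
1.5²³ ≈11222.7 falls short of 11381 but 1.5²⁴ ≈16834.1 reaches it, so n = 24.

24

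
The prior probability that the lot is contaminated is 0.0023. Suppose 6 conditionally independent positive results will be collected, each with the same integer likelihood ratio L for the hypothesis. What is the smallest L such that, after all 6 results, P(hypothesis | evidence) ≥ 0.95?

Prior odds = 0.0023/0.9977 = 23/9977.
Target odds = 0.95/0.05 = 19.
Need L⁶ ≥ 19 ÷ (23/9977) = 189563/23.
4⁶ = 4096 < 189563/23 ≤ 15625 = 5⁶, so L = 5.

5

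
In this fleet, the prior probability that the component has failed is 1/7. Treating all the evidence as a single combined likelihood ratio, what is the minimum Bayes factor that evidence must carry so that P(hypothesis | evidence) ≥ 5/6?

Prior odds = (1/7)/(6/7) = 1/6.
Target odds = (5/6)/(1/6) = 5.
Required Bayes factor = 5 ÷ (1/6) = 30.

30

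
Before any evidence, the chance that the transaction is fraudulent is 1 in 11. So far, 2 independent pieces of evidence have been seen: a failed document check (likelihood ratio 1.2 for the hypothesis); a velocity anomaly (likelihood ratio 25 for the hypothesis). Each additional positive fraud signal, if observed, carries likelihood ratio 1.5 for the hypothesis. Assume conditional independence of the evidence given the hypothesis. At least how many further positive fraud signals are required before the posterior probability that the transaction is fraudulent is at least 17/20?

Prior odds = (1/11)/(10/11) = 0.1.
Combined Bayes factor of the evidence already in hand = 1.2 × 25 = 30.
Odds after that evidence = 0.1 × 30 = 3.
Target odds = 0.85/0.15 = 17/3.
Need 1.5ⁿ ≥ 17/3 ÷ 3 = 17/9.
1.5¹ = 1.5 falls short of 17/9 but 1.5² = 2.25 reaches it, so n = 2.

2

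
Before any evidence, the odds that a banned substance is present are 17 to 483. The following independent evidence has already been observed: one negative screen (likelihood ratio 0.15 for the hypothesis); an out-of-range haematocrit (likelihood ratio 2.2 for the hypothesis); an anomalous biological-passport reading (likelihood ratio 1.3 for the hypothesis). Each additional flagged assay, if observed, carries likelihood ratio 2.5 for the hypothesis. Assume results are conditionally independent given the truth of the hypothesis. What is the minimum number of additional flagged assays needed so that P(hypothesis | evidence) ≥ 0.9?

7

Prior odds = 17/483.
Combined Bayes factor of the evidence already in hand = 0.15 × 2.2 × 1.3 = 0.429.
Odds after that evidence = (17/483) × 0.429 = 2431/161000.
Target odds = 0.9/0.1 = 9.
Need 2.5ⁿ ≥ 9 ÷ (2431/161000) = 1449000/2431.
2.5⁶ = 244.140625 falls short of 1449000/2431 but 2.5⁷ = 610.3515625 reaches it, so n = 7.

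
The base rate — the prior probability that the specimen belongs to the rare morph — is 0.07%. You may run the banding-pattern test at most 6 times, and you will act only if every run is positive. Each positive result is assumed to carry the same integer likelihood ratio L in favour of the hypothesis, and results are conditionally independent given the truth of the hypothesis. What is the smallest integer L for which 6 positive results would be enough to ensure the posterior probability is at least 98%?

7

Prior odds = 0.0007/0.9993 = 7/9993.
Target odds = 0.98/0.02 = 49.
Need L⁶ ≥ 49 ÷ (7/9993) = 69951.
6⁶ = 46656 < 69951 ≤ 117649 = 7⁶, so L = 7.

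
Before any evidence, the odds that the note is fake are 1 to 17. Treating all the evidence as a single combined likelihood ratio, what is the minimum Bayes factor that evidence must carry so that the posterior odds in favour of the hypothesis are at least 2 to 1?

Prior odds = 1/17.
Target odds = 2.
Required Bayes factor = 2 ÷ (1/17) = 34.

34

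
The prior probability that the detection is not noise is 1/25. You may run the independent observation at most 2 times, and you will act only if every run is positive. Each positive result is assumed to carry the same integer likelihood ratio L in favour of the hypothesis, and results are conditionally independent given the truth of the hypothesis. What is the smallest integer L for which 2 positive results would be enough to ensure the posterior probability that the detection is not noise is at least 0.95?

22

Prior odds = 0.04/0.96 = 1/24.
Target odds = 0.95/0.05 = 19.
Need L² ≥ 19 ÷ (1/24) = 456.
21² = 441 < 456 ≤ 484 = 22², so L = 22.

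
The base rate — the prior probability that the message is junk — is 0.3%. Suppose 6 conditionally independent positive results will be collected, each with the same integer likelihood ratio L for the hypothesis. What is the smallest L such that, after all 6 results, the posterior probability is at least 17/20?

4

Prior odds = 0.003/0.997 = 3/997.
Target odds = 0.85/0.15 = 17/3.
Need L⁶ ≥ 17/3 ÷ (3/997) = 16949/9.
3⁶ = 729 < 16949/9 ≤ 4096 = 4⁶, so L = 4.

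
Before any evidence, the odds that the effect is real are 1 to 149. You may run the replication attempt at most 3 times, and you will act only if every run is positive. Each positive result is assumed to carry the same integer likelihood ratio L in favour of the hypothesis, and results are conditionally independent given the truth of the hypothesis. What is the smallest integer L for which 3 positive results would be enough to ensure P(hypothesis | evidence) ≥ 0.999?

Prior odds = 1/149.
Target odds = 0.999/0.001 = 999.
Need L³ ≥ 999 ÷ (1/149) = 148851.
52³ = 140608 < 148851 ≤ 148877 = 53³, so L = 53.

53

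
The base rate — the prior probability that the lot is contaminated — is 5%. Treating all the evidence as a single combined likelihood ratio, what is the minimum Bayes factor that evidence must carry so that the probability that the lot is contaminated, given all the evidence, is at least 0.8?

76

Prior odds = 0.05/0.95 = 1/19.
Target odds = 0.8/0.2 = 4.
Required Bayes factor = 4 ÷ (1/19) = 76.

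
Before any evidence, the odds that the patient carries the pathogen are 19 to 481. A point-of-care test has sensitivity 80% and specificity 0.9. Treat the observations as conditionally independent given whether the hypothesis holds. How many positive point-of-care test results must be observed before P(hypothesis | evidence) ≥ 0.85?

3

Prior odds = 19/481.
False-positive rate = 1 − 0.9 = 0.1; likelihood ratio of a positive = 0.8/0.1 = 8.
Target posterior odds = 0.85/0.15 = 17/3.
Require 8ⁿ ≥ 17/3 ÷ (19/481) = 8177/57.
8² = 64 falls short of 8177/57 but 8³ = 512 reaches it, so n = 3.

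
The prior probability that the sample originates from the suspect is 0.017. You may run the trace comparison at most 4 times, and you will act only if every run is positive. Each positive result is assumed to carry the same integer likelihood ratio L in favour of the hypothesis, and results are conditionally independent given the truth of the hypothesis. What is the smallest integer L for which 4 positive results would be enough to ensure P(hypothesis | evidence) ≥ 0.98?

8

Prior odds = 0.017/0.983 = 17/983.
Target odds = 0.98/0.02 = 49.
Need L⁴ ≥ 49 ÷ (17/983) = 48167/17.
7⁴ = 2401 < 48167/17 ≤ 4096 = 8⁴, so L = 8.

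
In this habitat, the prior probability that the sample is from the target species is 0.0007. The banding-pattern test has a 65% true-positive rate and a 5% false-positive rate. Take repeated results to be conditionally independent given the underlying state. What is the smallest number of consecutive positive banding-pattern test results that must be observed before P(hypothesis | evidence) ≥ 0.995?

Prior odds: 0.0007 ÷ 0.9993 = 7/9993.
Likelihood ratio of a positive result = 0.65/0.05 = 13.
Target odds: 0.995 ÷ 0.005 = 199.
Require 13ⁿ ≥ 199 ÷ (7/9993) = 1988607/7.
13⁴ = 28561 falls short of 1988607/7 but 13⁵ = 371293 reaches it, so n = 5.

5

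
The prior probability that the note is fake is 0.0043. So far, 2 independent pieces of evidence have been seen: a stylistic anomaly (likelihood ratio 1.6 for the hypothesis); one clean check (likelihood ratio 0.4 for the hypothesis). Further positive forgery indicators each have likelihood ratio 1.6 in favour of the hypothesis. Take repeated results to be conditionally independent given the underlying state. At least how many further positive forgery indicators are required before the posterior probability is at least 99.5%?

Prior odds = 0.0043/0.9957 = 43/9957.
Combined Bayes factor of the evidence already in hand = 1.6 × 0.4 = 0.64.
Odds after that evidence = (43/9957) × 0.64 = 688/248925.
Target odds = 0.995/0.005 = 199.
Need 1.6ⁿ ≥ 199 ÷ (688/248925) = 49536075/688.
1.6²³ ≈49517.6 falls short of 49536075/688 but 1.6²⁴ ≈79228.2 reaches it, so n = 24.

24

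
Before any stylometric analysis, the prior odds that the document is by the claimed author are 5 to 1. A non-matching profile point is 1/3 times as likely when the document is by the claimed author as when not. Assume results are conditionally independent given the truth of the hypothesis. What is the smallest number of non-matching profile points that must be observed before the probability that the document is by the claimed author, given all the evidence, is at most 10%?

4

Prior odds = 5.
Likelihood ratio per non-matching profile point = 1/3.
Target odds: 0.1 ÷ 0.9 = 1/9.
Need 5 × (1/3)ⁿ ≤ 1/9, i.e. (1/3)ⁿ ≤ 1/45.
(1/3)³ = 1/27 is still above 1/45 but (1/3)⁴ = 1/81 is at or below it, so n = 4.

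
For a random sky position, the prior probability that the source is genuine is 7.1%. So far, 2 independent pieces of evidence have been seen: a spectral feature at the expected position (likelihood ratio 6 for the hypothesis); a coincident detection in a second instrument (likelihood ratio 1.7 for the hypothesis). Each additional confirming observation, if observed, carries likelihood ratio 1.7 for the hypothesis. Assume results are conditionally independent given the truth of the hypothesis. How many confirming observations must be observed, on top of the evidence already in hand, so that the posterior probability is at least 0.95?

Prior odds = 0.071/0.929 = 71/929.
Combined Bayes factor of the evidence already in hand = 6 × 1.7 = 10.2.
Odds after that evidence = (71/929) × 10.2 = 3621/4645.
Target odds = 0.95/0.05 = 19.
Need 1.7ⁿ ≥ 19 ÷ (3621/4645) = 88255/3621.
1.7⁶ = 24137569/1000000 falls short of 88255/3621 but 1.7⁷ = 410338673/10000000 reaches it, so n = 7.

7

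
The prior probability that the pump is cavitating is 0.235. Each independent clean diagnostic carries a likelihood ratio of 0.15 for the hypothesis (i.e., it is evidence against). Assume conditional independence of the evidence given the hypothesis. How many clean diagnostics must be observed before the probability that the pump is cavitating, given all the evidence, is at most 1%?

Prior odds: 0.235 ÷ 0.765 = 47/153.
Likelihood ratio per clean diagnostic = 0.15.
Target posterior odds = 0.01/0.99 = 1/99.
Require 0.15ⁿ ≤ 1/99 ÷ (47/153) = 17/517.
0.15¹ = 0.15 is still above 17/517 but 0.15² = 0.0225 is at or below it, so n = 2.

2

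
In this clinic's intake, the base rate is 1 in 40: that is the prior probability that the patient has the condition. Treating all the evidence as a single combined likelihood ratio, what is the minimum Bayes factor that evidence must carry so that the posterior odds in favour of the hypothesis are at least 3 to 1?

117

Prior odds = 0.025/0.975 = 1/39.
Target odds = 3.
Required Bayes factor = 3 ÷ (1/39) = 117.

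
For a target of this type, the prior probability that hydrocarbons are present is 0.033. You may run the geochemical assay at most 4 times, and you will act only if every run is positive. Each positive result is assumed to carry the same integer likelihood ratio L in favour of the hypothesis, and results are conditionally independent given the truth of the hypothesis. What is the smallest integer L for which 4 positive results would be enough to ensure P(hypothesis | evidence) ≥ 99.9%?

Prior odds = 0.033/0.967 = 33/967.
Target odds = 0.999/0.001 = 999.
Need L⁴ ≥ 999 ÷ (33/967) = 322011/11.
13⁴ = 28561 < 322011/11 ≤ 38416 = 14⁴, so L = 14.

14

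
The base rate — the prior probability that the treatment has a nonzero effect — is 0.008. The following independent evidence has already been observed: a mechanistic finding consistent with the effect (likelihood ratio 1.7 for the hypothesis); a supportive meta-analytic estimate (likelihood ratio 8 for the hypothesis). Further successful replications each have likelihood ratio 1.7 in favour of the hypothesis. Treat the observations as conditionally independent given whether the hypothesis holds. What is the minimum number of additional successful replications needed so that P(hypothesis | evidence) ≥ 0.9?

Prior odds = 0.008/0.992 = 1/124.
Combined Bayes factor of the evidence already in hand = 1.7 × 8 = 13.6.
Odds after that evidence = (1/124) × 13.6 = 17/155.
Target odds = 0.9/0.1 = 9.
Need 1.7ⁿ ≥ 9 ÷ (17/155) = 1395/17.
1.7⁸ ≈69.7576 falls short of 1395/17 but 1.7⁹ ≈118.588 reaches it, so n = 9.

9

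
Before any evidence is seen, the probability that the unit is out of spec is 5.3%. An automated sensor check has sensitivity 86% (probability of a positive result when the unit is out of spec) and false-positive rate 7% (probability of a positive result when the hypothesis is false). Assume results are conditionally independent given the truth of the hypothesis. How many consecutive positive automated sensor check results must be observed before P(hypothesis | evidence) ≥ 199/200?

4

Prior odds = 0.053/0.947 = 53/947.
Likelihood ratio of a positive result = 0.86/0.07 = 86/7.
Target posterior odds = 0.995/0.005 = 199.
Require (86/7)ⁿ ≥ 199 ÷ (53/947) = 188453/53.
(86/7)³ = 636056/343 falls short of 188453/53 but (86/7)⁴ = 54700816/2401 reaches it, so n = 4.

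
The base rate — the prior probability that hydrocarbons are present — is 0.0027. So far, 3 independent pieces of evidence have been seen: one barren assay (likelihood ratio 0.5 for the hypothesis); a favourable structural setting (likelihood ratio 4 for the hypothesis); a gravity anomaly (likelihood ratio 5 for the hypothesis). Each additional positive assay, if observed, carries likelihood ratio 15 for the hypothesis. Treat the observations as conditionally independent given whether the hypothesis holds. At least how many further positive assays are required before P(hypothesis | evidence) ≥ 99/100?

Prior odds = 0.0027/0.9973 = 27/9973.
Combined Bayes factor of the evidence already in hand = 0.5 × 4 × 5 = 10.
Odds after that evidence = (27/9973) × 10 = 270/9973.
Target odds = 0.99/0.01 = 99.
Need 15ⁿ ≥ 99 ÷ (270/9973) = 109703/30.
15³ = 3375 falls short of 109703/30 but 15⁴ = 50625 reaches it, so n = 4.

4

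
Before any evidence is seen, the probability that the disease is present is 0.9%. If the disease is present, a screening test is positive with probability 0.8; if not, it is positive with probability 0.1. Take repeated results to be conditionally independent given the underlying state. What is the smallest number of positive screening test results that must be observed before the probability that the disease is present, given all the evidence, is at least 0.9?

Prior odds: 0.009 ÷ 0.991 = 9/991.
Likelihood ratio of a positive = 0.8/0.1 = 8.
Target odds: 0.9 ÷ 0.1 = 9.
Need (9/991) × 8ⁿ ≥ 9, i.e. 8ⁿ ≥ 991.
8³ = 512 falls short of 991 but 8⁴ = 4096 reaches it, so n = 4.

4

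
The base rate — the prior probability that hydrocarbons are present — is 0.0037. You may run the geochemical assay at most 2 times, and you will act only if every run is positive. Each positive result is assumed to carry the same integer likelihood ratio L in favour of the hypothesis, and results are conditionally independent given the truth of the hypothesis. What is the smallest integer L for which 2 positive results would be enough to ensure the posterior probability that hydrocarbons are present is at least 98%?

115

Prior odds = 0.0037/0.9963 = 37/9963.
Target odds = 0.98/0.02 = 49.
Need L² ≥ 49 ÷ (37/9963) = 488187/37.
114² = 12996 < 488187/37 ≤ 13225 = 115², so L = 115.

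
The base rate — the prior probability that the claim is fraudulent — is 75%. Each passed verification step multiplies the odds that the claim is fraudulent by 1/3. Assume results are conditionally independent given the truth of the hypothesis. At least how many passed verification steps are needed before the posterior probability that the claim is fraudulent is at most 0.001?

8

Prior odds = 0.75/0.25 = 3.
Likelihood ratio per passed verification step = 1/3.
Target odds: 0.001 ÷ 0.999 = 1/999.
Require (1/3)ⁿ ≤ 1/999 ÷ 3 = 1/2997.
(1/3)⁷ = 1/2187 is still above 1/2997 but (1/3)⁸ = 1/6561 is at or below it, so n = 8.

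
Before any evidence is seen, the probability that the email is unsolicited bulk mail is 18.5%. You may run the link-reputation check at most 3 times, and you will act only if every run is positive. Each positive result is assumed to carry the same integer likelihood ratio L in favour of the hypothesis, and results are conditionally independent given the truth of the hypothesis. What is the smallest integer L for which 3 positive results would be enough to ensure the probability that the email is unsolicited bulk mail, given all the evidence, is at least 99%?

8

Prior odds = 0.185/0.815 = 37/163.
Target odds = 0.99/0.01 = 99.
Need L³ ≥ 99 ÷ (37/163) = 16137/37.
7³ = 343 < 16137/37 ≤ 512 = 8³, so L = 8.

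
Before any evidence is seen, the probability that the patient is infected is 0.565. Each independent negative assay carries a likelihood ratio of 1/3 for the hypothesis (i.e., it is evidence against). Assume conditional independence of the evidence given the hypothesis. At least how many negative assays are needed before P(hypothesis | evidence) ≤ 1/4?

Prior odds: 0.565 ÷ 0.435 = 113/87.
Likelihood ratio per negative assay = 1/3.
Target posterior odds = 0.25/0.75 = 1/3.
Require (1/3)ⁿ ≤ 1/3 ÷ (113/87) = 29/113.
(1/3)¹ = 1/3 is still above 29/113 but (1/3)² = 1/9 is at or below it, so n = 2.

2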